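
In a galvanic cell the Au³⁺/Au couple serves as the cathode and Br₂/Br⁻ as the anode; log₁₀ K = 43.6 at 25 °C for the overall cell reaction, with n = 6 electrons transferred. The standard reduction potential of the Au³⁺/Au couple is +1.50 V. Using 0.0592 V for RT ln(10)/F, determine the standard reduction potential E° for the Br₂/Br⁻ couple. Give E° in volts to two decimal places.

+1.07 V

E°cell = (0.0592/n)·log K = (0.0592/6)(43.6) = +0.430 V.
Since Au³⁺/Au is the cathode and Br₂/Br⁻ the anode, E°cell = E°(Au³⁺/Au) − E°(Br₂/Br⁻).
So E°(Br₂/Br⁻) = E°(Au³⁺/Au) − E°cell = (+1.50) − (+0.430) = +1.07 V.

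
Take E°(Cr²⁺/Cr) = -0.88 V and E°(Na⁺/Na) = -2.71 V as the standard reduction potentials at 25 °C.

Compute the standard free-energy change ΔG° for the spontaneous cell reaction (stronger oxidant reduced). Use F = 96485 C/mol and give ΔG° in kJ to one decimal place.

Cr²⁺/Cr (E° = -0.88 V) is the cathode; Na⁺/Na (E° = -2.71 V) is the anode, so E°cell = +1.83 V.
Balancing electrons gives n = 2 (lcm of 2 and 1).
ΔG° = −nFE° = −(2)(96485)(+1.83) = -353,135 J = -353.1 kJ.

-353.1 kJ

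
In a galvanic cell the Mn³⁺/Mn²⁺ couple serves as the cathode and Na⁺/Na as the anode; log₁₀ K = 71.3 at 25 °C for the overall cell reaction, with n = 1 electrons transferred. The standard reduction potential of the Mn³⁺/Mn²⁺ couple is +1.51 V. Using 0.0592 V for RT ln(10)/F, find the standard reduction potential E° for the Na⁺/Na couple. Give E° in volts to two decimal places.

E°cell = (0.0592/n)·log K = (0.0592/1)(71.3) = +4.221 V.
Since Mn³⁺/Mn²⁺ is the cathode and Na⁺/Na the anode, E°cell = E°(Mn³⁺/Mn²⁺) − E°(Na⁺/Na).
So E°(Na⁺/Na) = E°(Mn³⁺/Mn²⁺) − E°cell = (+1.51) − (+4.221) = -2.71 V.

-2.71 V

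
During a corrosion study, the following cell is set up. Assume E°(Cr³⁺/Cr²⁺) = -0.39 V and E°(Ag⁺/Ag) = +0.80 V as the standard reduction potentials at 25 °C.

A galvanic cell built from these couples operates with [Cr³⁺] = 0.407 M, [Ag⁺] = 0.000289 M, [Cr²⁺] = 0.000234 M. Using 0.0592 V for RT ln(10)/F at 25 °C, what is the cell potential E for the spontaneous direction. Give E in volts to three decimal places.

+0.789 V

Ag⁺/Ag is the cathode (higher E°), Cr³⁺/Cr²⁺ the anode: E°cell = +0.80 − (-0.39) = +1.19 V, n = 1.
Overall: Ag⁺(aq) + Cr²⁺(aq) → Ag(s) + Cr³⁺(aq)
Q = [Cr³⁺] / ([Ag⁺]·[Cr²⁺]); log Q = 6.779.
E = E° − (0.0592/n) log Q = +1.19 − (0.0592/1)(6.779) = +0.789 V.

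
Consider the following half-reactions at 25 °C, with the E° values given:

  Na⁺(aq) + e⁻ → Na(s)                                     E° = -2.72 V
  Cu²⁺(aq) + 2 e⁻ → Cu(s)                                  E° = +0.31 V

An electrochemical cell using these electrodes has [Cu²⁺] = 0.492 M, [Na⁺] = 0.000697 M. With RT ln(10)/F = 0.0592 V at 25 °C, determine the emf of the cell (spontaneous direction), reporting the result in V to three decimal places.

+3.208 V

Cu²⁺/Cu is the cathode (higher E°), Na⁺/Na the anode: E°cell = +0.31 − (-2.72) = +3.03 V, n = 2.
Overall: Cu²⁺(aq) + 2 Na(s) → Cu(s) + 2 Na⁺(aq)
Q = [Na⁺]^2 / ([Cu²⁺]); log Q = -6.005.
E = E° − (0.0592/n) log Q = +3.03 − (0.0592/2)(-6.005) = +3.208 V.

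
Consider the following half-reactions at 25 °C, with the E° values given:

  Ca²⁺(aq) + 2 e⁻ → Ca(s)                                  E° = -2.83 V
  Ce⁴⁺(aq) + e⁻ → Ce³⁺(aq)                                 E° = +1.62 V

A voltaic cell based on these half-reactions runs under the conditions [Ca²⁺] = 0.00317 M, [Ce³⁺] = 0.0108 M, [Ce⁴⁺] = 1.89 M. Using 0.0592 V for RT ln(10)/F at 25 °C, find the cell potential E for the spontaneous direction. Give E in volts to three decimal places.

+4.657 V

Ce⁴⁺/Ce³⁺ is the cathode (higher E°), Ca²⁺/Ca the anode: E°cell = +1.62 − (-2.83) = +4.45 V, n = 2.
Overall: 2 Ce⁴⁺(aq) + Ca(s) → 2 Ce³⁺(aq) + Ca²⁺(aq)
Q = [Ce³⁺]^2·[Ca²⁺] / ([Ce⁴⁺]^2); log Q = -6.985.
E = E° − (0.0592/n) log Q = +4.45 − (0.0592/2)(-6.985) = +4.657 V.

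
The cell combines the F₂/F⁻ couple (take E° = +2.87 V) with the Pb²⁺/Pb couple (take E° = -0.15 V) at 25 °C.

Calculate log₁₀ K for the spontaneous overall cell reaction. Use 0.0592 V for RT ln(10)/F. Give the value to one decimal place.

Cathode: F₂/F⁻; anode: Pb²⁺/Pb. E°cell = +3.02 V, n = 2.
log K = nE°cell / 0.0592 = (2)(+3.02) / 0.0592 = 102.0.

102.0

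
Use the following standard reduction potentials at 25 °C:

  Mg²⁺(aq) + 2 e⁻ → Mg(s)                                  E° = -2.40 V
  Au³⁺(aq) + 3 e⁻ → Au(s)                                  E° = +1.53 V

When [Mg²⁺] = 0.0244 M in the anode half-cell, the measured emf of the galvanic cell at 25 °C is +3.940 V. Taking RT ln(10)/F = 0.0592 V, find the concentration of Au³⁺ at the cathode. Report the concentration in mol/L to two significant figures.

0.012 M

Au³⁺/Au is the cathode, Mg²⁺/Mg the anode: E°cell = +3.93 V, n = 6.
Overall reaction: 2 Au³⁺(aq) + 3 Mg(s) → 2 Au(s) + 3 Mg²⁺(aq); Q = [Mg²⁺]^3/[Au³⁺]^2.
From E = E° − (0.0592/n) log Q: log Q = (E° − E)·n/0.0592 = (+3.93 − (+3.940))·6/0.0592 = -1.0135.
So 2·log[Au³⁺] = 3·log(0.0244) − log Q = -4.8378 − (-1.0135) = -3.8243; log[Au³⁺] = -3.8243 / 2 = -1.9122; [Au³⁺] = 10^(-1.9122) ≈ 0.012 M.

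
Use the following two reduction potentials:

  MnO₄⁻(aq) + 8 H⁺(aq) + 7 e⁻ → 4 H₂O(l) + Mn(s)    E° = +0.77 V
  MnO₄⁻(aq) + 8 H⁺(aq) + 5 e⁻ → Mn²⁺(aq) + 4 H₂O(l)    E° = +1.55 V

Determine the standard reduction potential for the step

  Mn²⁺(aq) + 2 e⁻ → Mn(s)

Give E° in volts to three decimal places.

-1.180 V

Sequential free energies add, so n₃E°₃ = n₁E°₁ + n₂E°₂.
With n₃ = 7, and the known step contributing 5×(+1.55) V, the unknown satisfies 2·E° = 7×(+0.77) − 5×(+1.55) = -2.360.
E° = -2.360 / 2 = -1.180 V.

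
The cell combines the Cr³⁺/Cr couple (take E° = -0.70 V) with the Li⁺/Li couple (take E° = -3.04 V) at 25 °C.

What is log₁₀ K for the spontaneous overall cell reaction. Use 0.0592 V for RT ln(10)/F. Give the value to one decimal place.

118.6

Cathode: Cr³⁺/Cr; anode: Li⁺/Li. E°cell = +2.34 V, n = 3.
log K = nE°cell / 0.0592 = (3)(+2.34) / 0.0592 = 118.6.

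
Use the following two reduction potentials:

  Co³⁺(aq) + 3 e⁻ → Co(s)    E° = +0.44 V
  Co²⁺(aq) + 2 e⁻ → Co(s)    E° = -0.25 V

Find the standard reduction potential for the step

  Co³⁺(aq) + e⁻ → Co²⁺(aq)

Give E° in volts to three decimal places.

+1.820 V

Sequential free energies add, so n₃E°₃ = n₁E°₁ + n₂E°₂.
With n₃ = 3, and the known step contributing 2×(-0.25) V, the unknown satisfies 1·E° = 3×(+0.44) − 2×(-0.25) = +1.820.
E° = +1.820 / 1 = +1.820 V.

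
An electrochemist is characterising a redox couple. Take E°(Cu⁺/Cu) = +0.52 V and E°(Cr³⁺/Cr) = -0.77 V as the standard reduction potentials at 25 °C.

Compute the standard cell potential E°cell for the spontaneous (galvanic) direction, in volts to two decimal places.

+1.29 V

The Cu⁺/Cu couple has the higher reduction potential, so it is the cathode; Cr³⁺/Cr is oxidised at the anode.
E°cell = E°(cathode) − E°(anode) = (+0.52) − (-0.77) = +1.29 V.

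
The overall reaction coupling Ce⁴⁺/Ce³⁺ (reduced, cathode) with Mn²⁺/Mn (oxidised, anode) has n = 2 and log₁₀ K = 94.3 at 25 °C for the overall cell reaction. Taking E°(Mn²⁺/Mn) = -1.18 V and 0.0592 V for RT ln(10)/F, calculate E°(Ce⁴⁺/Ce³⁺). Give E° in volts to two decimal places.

+1.61 V

E°cell = (0.0592/n)·log K = (0.0592/2)(94.3) = +2.791 V.
Since Ce⁴⁺/Ce³⁺ is the cathode and Mn²⁺/Mn the anode, E°cell = E°(Ce⁴⁺/Ce³⁺) − E°(Mn²⁺/Mn).
So E°(Ce⁴⁺/Ce³⁺) = E°cell + E°(Mn²⁺/Mn) = +2.791 + (-1.18) = +1.61 V.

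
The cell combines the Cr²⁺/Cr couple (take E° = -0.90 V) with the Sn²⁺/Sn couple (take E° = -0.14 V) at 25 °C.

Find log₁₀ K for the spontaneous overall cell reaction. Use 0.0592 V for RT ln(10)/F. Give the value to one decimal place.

25.7

Cathode: Sn²⁺/Sn; anode: Cr²⁺/Cr. E°cell = +0.76 V, n = 2.
log K = nE°cell / 0.0592 = (2)(+0.76) / 0.0592 = 25.7.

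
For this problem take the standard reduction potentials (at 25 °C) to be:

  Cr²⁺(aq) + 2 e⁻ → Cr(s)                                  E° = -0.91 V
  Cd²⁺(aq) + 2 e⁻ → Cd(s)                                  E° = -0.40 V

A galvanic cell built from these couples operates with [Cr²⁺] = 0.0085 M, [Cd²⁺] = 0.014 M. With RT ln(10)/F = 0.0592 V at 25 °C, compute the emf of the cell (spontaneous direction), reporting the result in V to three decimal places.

Cd²⁺/Cd is the cathode (higher E°), Cr²⁺/Cr the anode: E°cell = -0.40 − (-0.91) = +0.51 V, n = 2.
Overall: Cd²⁺(aq) + Cr(s) → Cd(s) + Cr²⁺(aq)
Q = [Cr²⁺] / ([Cd²⁺]); log Q = -0.217.
E = E° − (0.0592/n) log Q = +0.51 − (0.0592/2)(-0.217) = +0.516 V.

+0.516 V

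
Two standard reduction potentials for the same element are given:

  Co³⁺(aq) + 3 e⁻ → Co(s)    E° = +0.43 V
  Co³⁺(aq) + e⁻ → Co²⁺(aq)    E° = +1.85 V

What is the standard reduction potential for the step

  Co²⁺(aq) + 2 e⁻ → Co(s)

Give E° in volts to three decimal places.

Sequential free energies add, so n₃E°₃ = n₁E°₁ + n₂E°₂.
With n₃ = 3, and the known step contributing 1×(+1.85) V, the unknown satisfies 2·E° = 3×(+0.43) − 1×(+1.85) = -0.560.
E° = -0.560 / 2 = -0.280 V.

-0.280 V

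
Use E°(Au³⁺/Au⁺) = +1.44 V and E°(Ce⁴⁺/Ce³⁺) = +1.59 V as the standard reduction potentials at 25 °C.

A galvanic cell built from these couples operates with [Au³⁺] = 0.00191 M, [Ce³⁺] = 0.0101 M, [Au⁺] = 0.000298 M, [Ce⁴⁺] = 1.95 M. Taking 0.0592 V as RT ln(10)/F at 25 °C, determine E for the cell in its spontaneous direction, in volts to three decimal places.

Ce⁴⁺/Ce³⁺ is the cathode (higher E°), Au³⁺/Au⁺ the anode: E°cell = +1.59 − (+1.44) = +0.15 V, n = 2.
Overall: 2 Ce⁴⁺(aq) + Au⁺(aq) → 2 Ce³⁺(aq) + Au³⁺(aq)
Q = [Ce³⁺]^2·[Au³⁺] / ([Ce⁴⁺]^2·[Au⁺]); log Q = -3.765.
E = E° − (0.0592/n) log Q = +0.15 − (0.0592/2)(-3.765) = +0.261 V.

+0.261 V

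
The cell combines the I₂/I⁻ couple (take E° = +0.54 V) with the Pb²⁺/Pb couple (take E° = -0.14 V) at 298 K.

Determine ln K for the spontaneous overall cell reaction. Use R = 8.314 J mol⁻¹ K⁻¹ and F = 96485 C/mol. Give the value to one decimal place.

53.0

Cathode: I₂/I⁻; anode: Pb²⁺/Pb. E°cell = (+0.54) − (-0.14) = +0.68 V, with n = 2.
ΔG° = −nFE° = −RT ln K, so ln K = nFE°/(RT) = (2)(96485)(+0.68) / ((8.314)(298)) = 52.963.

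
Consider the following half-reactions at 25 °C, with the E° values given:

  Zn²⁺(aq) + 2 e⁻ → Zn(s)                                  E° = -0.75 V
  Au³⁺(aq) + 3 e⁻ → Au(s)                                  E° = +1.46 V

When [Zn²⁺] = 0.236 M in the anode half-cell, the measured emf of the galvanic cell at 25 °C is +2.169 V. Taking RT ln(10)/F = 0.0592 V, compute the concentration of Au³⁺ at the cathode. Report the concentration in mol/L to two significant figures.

0.00096 M

Au³⁺/Au is the cathode, Zn²⁺/Zn the anode: E°cell = +2.21 V, n = 6.
Overall reaction: 2 Au³⁺(aq) + 3 Zn(s) → 2 Au(s) + 3 Zn²⁺(aq); Q = [Zn²⁺]^3/[Au³⁺]^2.
From E = E° − (0.0592/n) log Q: log Q = (E° − E)·n/0.0592 = (+2.21 − (+2.169))·6/0.0592 = 4.1554.
So 2·log[Au³⁺] = 3·log(0.236) − log Q = -1.8813 − (4.1554) = -6.0367; log[Au³⁺] = -6.0367 / 2 = -3.0183; [Au³⁺] = 10^(-3.0183) ≈ 0.00096 M.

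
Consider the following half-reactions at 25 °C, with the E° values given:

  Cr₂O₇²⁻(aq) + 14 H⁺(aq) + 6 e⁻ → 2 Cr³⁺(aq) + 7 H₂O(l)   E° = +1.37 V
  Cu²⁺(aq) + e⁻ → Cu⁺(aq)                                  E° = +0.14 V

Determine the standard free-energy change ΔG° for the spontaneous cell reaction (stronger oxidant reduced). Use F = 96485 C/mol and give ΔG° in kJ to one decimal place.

Cr₂O₇²⁻/Cr³⁺ (E° = +1.37 V) is the cathode; Cu²⁺/Cu⁺ (E° = +0.14 V) is the anode, so E°cell = +1.23 V.
Balancing electrons gives n = 6 (lcm of 6 and 1).
ΔG° = −nFE° = −(6)(96485)(+1.23) = -712,059 J = -712.1 kJ.

-712.1 kJ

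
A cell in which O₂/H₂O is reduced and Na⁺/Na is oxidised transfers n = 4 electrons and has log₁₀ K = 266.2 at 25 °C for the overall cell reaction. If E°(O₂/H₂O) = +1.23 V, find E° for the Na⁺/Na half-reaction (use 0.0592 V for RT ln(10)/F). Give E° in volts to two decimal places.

-2.71 V

E°cell = (0.0592/n)·log K = (0.0592/4)(266.2) = +3.940 V.
Since O₂/H₂O is the cathode and Na⁺/Na the anode, E°cell = E°(O₂/H₂O) − E°(Na⁺/Na).
So E°(Na⁺/Na) = E°(O₂/H₂O) − E°cell = (+1.23) − (+3.940) = -2.71 V.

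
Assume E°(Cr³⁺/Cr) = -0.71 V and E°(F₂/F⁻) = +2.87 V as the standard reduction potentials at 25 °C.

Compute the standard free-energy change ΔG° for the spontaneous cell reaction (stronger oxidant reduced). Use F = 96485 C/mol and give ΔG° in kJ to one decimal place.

F₂/F⁻ (E° = +2.87 V) is the cathode; Cr³⁺/Cr (E° = -0.71 V) is the anode, so E°cell = +3.58 V.
Balancing electrons gives n = 6 (lcm of 2 and 3).
ΔG° = −nFE° = −(6)(96485)(+3.58) = -2,072,498 J = -2072.5 kJ.

-2072.5 kJ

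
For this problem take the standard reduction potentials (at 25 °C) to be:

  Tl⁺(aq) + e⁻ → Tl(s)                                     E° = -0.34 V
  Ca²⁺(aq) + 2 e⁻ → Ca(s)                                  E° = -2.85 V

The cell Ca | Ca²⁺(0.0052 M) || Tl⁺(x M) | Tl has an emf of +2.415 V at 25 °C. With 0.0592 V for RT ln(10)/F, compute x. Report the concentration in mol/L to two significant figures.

Tl⁺/Tl is the cathode, Ca²⁺/Ca the anode: E°cell = +2.51 V, n = 2.
Overall reaction: 2 Tl⁺(aq) + Ca(s) → 2 Tl(s) + Ca²⁺(aq); Q = [Ca²⁺]^1/[Tl⁺]^2.
From E = E° − (0.0592/n) log Q: log Q = (E° − E)·n/0.0592 = (+2.51 − (+2.415))·2/0.0592 = 3.2095.
So 2·log[Tl⁺] = 1·log(0.0052) − log Q = -2.2840 − (3.2095) = -5.4935; log[Tl⁺] = -5.4935 / 2 = -2.7468; [Tl⁺] = 10^(-2.7468) ≈ 0.0018 M.

0.0018 M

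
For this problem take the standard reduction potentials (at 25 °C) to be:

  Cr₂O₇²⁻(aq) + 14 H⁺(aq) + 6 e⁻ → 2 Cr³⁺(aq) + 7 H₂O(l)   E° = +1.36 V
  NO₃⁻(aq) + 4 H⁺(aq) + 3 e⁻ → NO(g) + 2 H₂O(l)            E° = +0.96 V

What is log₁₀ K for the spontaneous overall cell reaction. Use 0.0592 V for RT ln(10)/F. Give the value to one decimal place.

40.5

Cathode: Cr₂O₇²⁻/Cr³⁺; anode: NO₃⁻/NO. E°cell = +0.40 V, n = 6.
log K = nE°cell / 0.0592 = (6)(+0.40) / 0.0592 = 40.5.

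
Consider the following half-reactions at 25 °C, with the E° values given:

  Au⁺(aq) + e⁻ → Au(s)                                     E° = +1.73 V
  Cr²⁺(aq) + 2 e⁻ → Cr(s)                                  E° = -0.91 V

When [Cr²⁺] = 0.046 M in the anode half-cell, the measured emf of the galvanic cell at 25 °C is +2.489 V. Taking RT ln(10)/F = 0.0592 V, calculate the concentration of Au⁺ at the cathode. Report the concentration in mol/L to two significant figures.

0.00060 M

Au⁺/Au is the cathode, Cr²⁺/Cr the anode: E°cell = +2.64 V, n = 2.
Overall reaction: 2 Au⁺(aq) + Cr(s) → 2 Au(s) + Cr²⁺(aq); Q = [Cr²⁺]^1/[Au⁺]^2.
From E = E° − (0.0592/n) log Q: log Q = (E° − E)·n/0.0592 = (+2.64 − (+2.489))·2/0.0592 = 5.1014.
So 2·log[Au⁺] = 1·log(0.046) − log Q = -1.3372 − (5.1014) = -6.4386; log[Au⁺] = -6.4386 / 2 = -3.2193; [Au⁺] = 10^(-3.2193) ≈ 0.00060 M.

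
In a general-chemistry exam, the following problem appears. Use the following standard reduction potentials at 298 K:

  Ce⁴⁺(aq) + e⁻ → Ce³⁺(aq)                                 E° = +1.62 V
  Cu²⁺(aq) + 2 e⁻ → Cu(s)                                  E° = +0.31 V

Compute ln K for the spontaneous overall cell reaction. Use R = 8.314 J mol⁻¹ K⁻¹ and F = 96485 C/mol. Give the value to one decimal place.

Cathode: Ce⁴⁺/Ce³⁺; anode: Cu²⁺/Cu. E°cell = (+1.62) − (+0.31) = +1.31 V, with n = 2.
ΔG° = −nFE° = −RT ln K, so ln K = nFE°/(RT) = (2)(96485)(+1.31) / ((8.314)(298)) = 102.032.

102.0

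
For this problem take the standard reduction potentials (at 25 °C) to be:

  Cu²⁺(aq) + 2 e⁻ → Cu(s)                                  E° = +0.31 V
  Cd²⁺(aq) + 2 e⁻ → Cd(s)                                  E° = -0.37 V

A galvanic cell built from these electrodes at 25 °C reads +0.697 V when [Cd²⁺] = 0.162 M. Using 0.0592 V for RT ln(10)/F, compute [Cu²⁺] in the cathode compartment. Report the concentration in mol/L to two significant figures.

0.61 M

Cu²⁺/Cu is the cathode, Cd²⁺/Cd the anode: E°cell = +0.68 V, n = 2.
Overall reaction: Cu²⁺(aq) + Cd(s) → Cu(s) + Cd²⁺(aq); Q = [Cd²⁺]^1/[Cu²⁺]^1.
From E = E° − (0.0592/n) log Q: log Q = (E° − E)·n/0.0592 = (+0.68 − (+0.697))·2/0.0592 = -0.5743.
So 1·log[Cu²⁺] = 1·log(0.162) − log Q = -0.7905 − (-0.5743) = -0.2162; [Cu²⁺] = 10^(-0.2162) ≈ 0.61 M.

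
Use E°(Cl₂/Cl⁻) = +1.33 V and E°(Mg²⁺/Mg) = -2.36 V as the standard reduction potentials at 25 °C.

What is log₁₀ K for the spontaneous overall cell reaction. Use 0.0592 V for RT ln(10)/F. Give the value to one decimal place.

124.7

Cathode: Cl₂/Cl⁻; anode: Mg²⁺/Mg. E°cell = +3.69 V, n = 2.
log K = nE°cell / 0.0592 = (2)(+3.69) / 0.0592 = 124.7.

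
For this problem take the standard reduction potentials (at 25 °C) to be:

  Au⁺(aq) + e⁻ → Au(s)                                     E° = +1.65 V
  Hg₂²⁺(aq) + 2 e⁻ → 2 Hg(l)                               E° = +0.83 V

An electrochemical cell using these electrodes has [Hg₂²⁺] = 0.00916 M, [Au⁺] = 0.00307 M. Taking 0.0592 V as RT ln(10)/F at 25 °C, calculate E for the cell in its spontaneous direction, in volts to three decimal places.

+0.732 V

Au⁺/Au is the cathode (higher E°), Hg₂²⁺/Hg the anode: E°cell = +1.65 − (+0.83) = +0.82 V, n = 2.
Overall: 2 Au⁺(aq) + 2 Hg(l) → 2 Au(s) + Hg₂²⁺(aq)
Q = [Hg₂²⁺] / ([Au⁺]^2); log Q = 2.988.
E = E° − (0.0592/n) log Q = +0.82 − (0.0592/2)(2.988) = +0.732 V.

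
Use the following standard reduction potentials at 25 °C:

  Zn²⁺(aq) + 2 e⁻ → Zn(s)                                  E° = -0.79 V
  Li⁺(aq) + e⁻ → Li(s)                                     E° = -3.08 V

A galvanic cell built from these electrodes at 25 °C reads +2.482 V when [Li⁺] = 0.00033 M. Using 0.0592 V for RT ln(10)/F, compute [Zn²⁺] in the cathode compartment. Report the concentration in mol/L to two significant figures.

Zn²⁺/Zn is the cathode, Li⁺/Li the anode: E°cell = +2.29 V, n = 2.
Overall reaction: Zn²⁺(aq) + 2 Li(s) → Zn(s) + 2 Li⁺(aq); Q = [Li⁺]^2/[Zn²⁺]^1.
From E = E° − (0.0592/n) log Q: log Q = (E° − E)·n/0.0592 = (+2.29 − (+2.482))·2/0.0592 = -6.4865.
So 1·log[Zn²⁺] = 2·log(0.00033) − log Q = -6.9630 − (-6.4865) = -0.4765; [Zn²⁺] = 10^(-0.4765) ≈ 0.33 M.

0.33 M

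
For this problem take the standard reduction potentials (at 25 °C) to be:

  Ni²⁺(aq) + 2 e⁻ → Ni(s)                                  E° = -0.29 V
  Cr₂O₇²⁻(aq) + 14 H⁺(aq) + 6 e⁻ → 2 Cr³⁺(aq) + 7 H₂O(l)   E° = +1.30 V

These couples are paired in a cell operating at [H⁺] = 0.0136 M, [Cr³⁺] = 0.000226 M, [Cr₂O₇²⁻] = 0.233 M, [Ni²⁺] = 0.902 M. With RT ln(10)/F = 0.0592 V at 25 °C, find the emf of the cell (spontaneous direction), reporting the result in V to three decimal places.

Cr₂O₇²⁻/Cr³⁺ is the cathode (higher E°), Ni²⁺/Ni the anode: E°cell = +1.30 − (-0.29) = +1.59 V, n = 6.
Overall: Cr₂O₇²⁻(aq) + 14 H⁺(aq) + 3 Ni(s) → 2 Cr³⁺(aq) + 7 H₂O(l) + 3 Ni²⁺(aq)
Q = [Cr³⁺]^2·[Ni²⁺]^3 / ([Cr₂O₇²⁻]·[H⁺]^14); log Q = 19.337.
E = E° − (0.0592/n) log Q = +1.59 − (0.0592/6)(19.337) = +1.399 V.

+1.399 V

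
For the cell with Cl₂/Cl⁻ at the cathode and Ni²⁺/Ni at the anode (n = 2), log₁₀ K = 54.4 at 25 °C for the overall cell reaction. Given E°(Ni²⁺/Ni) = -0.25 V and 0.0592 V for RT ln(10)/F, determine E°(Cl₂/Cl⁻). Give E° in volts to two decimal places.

+1.36 V

E°cell = (0.0592/n)·log K = (0.0592/2)(54.4) = +1.610 V.
Since Cl₂/Cl⁻ is the cathode and Ni²⁺/Ni the anode, E°cell = E°(Cl₂/Cl⁻) − E°(Ni²⁺/Ni).
So E°(Cl₂/Cl⁻) = E°cell + E°(Ni²⁺/Ni) = +1.610 + (-0.25) = +1.36 V.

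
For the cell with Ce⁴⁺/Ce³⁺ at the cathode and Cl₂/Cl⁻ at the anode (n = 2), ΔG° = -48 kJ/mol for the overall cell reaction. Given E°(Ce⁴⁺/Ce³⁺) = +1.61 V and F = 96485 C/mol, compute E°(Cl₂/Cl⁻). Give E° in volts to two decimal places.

+1.36 V

E°cell = −ΔG°/(nF) = −(-48×10³)/((2)(96485)) = +0.249 V.
Since Ce⁴⁺/Ce³⁺ is the cathode and Cl₂/Cl⁻ the anode, E°cell = E°(Ce⁴⁺/Ce³⁺) − E°(Cl₂/Cl⁻).
So E°(Cl₂/Cl⁻) = E°(Ce⁴⁺/Ce³⁺) − E°cell = (+1.61) − (+0.249) = +1.36 V.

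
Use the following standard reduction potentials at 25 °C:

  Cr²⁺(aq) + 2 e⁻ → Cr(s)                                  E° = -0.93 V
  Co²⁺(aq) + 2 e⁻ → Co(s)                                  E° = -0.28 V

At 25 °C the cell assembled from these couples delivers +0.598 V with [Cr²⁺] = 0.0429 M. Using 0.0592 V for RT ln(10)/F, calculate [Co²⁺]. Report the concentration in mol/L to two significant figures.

0.00075 M

Co²⁺/Co is the cathode, Cr²⁺/Cr the anode: E°cell = +0.65 V, n = 2.
Overall reaction: Co²⁺(aq) + Cr(s) → Co(s) + Cr²⁺(aq); Q = [Cr²⁺]^1/[Co²⁺]^1.
From E = E° − (0.0592/n) log Q: log Q = (E° − E)·n/0.0592 = (+0.65 − (+0.598))·2/0.0592 = 1.7568.
So 1·log[Co²⁺] = 1·log(0.0429) − log Q = -1.3675 − (1.7568) = -3.1243; [Co²⁺] = 10^(-3.1243) ≈ 0.00075 M.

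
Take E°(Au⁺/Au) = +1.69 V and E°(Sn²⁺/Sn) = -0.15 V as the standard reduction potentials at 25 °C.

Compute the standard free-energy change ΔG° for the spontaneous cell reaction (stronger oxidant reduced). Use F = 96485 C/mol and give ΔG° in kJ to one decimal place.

-355.1 kJ

Au⁺/Au (E° = +1.69 V) is the cathode; Sn²⁺/Sn (E° = -0.15 V) is the anode, so E°cell = +1.84 V.
Balancing electrons gives n = 2 (lcm of 1 and 2).
ΔG° = −nFE° = −(2)(96485)(+1.84) = -355,065 J = -355.1 kJ.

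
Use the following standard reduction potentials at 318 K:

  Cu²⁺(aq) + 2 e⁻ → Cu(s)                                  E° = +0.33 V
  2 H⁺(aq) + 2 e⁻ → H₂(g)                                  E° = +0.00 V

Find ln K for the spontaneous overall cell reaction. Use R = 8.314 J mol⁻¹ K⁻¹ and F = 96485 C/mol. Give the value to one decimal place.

Cathode: Cu²⁺/Cu; anode: H⁺/H₂. E°cell = (+0.33) − (+0.00) = +0.33 V, with n = 2.
ΔG° = −nFE° = −RT ln K, so ln K = nFE°/(RT) = (2)(96485)(+0.33) / ((8.314)(318)) = 24.086.

24.1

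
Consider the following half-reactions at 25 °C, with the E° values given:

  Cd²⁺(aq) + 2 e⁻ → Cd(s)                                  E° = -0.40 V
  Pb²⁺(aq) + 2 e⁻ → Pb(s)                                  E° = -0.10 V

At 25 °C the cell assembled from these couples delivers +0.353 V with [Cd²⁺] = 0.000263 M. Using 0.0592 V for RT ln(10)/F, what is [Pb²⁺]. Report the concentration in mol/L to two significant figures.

Pb²⁺/Pb is the cathode, Cd²⁺/Cd the anode: E°cell = +0.30 V, n = 2.
Overall reaction: Pb²⁺(aq) + Cd(s) → Pb(s) + Cd²⁺(aq); Q = [Cd²⁺]^1/[Pb²⁺]^1.
From E = E° − (0.0592/n) log Q: log Q = (E° − E)·n/0.0592 = (+0.30 − (+0.353))·2/0.0592 = -1.7905.
So 1·log[Pb²⁺] = 1·log(0.000263) − log Q = -3.5800 − (-1.7905) = -1.7895; [Pb²⁺] = 10^(-1.7895) ≈ 0.016 M.

0.016 M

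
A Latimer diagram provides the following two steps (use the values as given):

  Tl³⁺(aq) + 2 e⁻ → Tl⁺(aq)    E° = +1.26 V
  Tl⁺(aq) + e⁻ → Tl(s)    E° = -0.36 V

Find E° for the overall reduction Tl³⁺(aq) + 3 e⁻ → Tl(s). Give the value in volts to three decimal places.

+0.720 V

Standard free energies of sequential steps add: ΔG°₃ = ΔG°₁ + ΔG°₂, so n₃E°₃ = n₁E°₁ + n₂E°₂.
E°₃ = (2×+1.26 + 1×-0.36) / 3 = (+2.160) / 3 = +0.720 V.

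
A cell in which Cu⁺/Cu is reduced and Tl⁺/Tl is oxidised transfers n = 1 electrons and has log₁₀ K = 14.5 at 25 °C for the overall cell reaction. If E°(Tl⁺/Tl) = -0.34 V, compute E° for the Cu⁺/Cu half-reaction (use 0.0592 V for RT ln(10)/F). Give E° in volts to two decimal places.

+0.52 V

E°cell = (0.0592/n)·log K = (0.0592/1)(14.5) = +0.858 V.
Since Cu⁺/Cu is the cathode and Tl⁺/Tl the anode, E°cell = E°(Cu⁺/Cu) − E°(Tl⁺/Tl).
So E°(Cu⁺/Cu) = E°cell + E°(Tl⁺/Tl) = +0.858 + (-0.34) = +0.52 V.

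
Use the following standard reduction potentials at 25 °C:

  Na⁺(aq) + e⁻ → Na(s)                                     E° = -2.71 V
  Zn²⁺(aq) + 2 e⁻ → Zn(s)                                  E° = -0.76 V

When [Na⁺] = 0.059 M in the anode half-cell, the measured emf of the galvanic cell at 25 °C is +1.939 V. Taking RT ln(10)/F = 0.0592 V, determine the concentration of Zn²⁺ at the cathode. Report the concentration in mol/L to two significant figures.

Zn²⁺/Zn is the cathode, Na⁺/Na the anode: E°cell = +1.95 V, n = 2.
Overall reaction: Zn²⁺(aq) + 2 Na(s) → Zn(s) + 2 Na⁺(aq); Q = [Na⁺]^2/[Zn²⁺]^1.
From E = E° − (0.0592/n) log Q: log Q = (E° − E)·n/0.0592 = (+1.95 − (+1.939))·2/0.0592 = 0.3716.
So 1·log[Zn²⁺] = 2·log(0.059) − log Q = -2.4583 − (0.3716) = -2.8299; [Zn²⁺] = 10^(-2.8299) ≈ 0.0015 M.

0.0015 M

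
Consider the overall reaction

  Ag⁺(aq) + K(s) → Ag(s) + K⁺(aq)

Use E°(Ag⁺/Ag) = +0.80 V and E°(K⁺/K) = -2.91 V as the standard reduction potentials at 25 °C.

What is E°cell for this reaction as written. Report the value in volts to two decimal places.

The Ag⁺/Ag couple has the higher reduction potential, so it is the cathode; K⁺/K is oxidised at the anode.
E°cell = E°(cathode) − E°(anode) = (+0.80) − (-2.91) = +3.71 V.

+3.71 V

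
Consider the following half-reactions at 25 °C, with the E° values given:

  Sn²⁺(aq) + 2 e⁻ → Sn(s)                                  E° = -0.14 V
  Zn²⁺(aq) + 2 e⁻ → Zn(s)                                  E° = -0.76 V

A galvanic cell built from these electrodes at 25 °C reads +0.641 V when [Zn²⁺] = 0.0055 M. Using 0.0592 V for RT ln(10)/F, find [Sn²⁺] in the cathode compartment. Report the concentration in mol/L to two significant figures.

0.028 M

Sn²⁺/Sn is the cathode, Zn²⁺/Zn the anode: E°cell = +0.62 V, n = 2.
Overall reaction: Sn²⁺(aq) + Zn(s) → Sn(s) + Zn²⁺(aq); Q = [Zn²⁺]^1/[Sn²⁺]^1.
From E = E° − (0.0592/n) log Q: log Q = (E° − E)·n/0.0592 = (+0.62 − (+0.641))·2/0.0592 = -0.7095.
So 1·log[Sn²⁺] = 1·log(0.0055) − log Q = -2.2596 − (-0.7095) = -1.5501; [Sn²⁺] = 10^(-1.5501) ≈ 0.028 M.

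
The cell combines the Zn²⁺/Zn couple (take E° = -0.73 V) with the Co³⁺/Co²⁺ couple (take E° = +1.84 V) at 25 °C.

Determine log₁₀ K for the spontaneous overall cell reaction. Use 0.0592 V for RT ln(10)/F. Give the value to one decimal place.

86.8

Cathode: Co³⁺/Co²⁺; anode: Zn²⁺/Zn. E°cell = +2.57 V, n = 2.
log K = nE°cell / 0.0592 = (2)(+2.57) / 0.0592 = 86.8.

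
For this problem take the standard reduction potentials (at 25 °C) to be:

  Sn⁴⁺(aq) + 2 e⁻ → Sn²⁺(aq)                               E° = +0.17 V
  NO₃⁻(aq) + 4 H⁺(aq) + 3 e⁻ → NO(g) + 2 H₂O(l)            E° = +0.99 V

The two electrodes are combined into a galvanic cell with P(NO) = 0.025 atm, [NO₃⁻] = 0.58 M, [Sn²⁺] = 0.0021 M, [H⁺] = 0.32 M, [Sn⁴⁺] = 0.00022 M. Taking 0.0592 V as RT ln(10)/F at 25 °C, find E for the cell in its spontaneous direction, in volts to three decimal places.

NO₃⁻/NO is the cathode (higher E°), Sn⁴⁺/Sn²⁺ the anode: E°cell = +0.99 − (+0.17) = +0.82 V, n = 6.
Overall: 2 NO₃⁻(aq) + 8 H⁺(aq) + 3 Sn²⁺(aq) → 2 NO(g) + 4 H₂O(l) + 3 Sn⁴⁺(aq)
Q = P(NO)^2·[Sn⁴⁺]^3 / ([NO₃⁻]^2·[H⁺]^8·[Sn²⁺]^3); log Q = -1.712.
E = E° − (0.0592/n) log Q = +0.82 − (0.0592/6)(-1.712) = +0.837 V.

+0.837 V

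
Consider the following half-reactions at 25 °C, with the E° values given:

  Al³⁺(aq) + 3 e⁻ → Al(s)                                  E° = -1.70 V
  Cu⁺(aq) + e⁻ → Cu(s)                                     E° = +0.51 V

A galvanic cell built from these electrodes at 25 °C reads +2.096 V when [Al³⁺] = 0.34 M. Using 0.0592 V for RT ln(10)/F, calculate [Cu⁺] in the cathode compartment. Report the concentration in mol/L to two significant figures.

0.0083 M

Cu⁺/Cu is the cathode, Al³⁺/Al the anode: E°cell = +2.21 V, n = 3.
Overall reaction: 3 Cu⁺(aq) + Al(s) → 3 Cu(s) + Al³⁺(aq); Q = [Al³⁺]^1/[Cu⁺]^3.
From E = E° − (0.0592/n) log Q: log Q = (E° − E)·n/0.0592 = (+2.21 − (+2.096))·3/0.0592 = 5.7770.
So 3·log[Cu⁺] = 1·log(0.34) − log Q = -0.4685 − (5.7770) = -6.2455; log[Cu⁺] = -6.2455 / 3 = -2.0818; [Cu⁺] = 10^(-2.0818) ≈ 0.0083 M.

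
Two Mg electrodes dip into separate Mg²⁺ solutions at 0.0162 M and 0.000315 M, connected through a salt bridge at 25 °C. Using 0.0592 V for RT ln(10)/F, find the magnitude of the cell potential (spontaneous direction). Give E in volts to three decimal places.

For a concentration cell E°cell = 0. The 0.0162 M side is the cathode (reduction is favoured where [Mg²⁺] is higher).
With n = 2, E = −(0.0592/2) log([Mg²⁺]ₐₙ/[Mg²⁺]꜀ₐₜ) = −(0.0592/2) log(0.000315/0.0162) = −(0.0592/2)(-1.711) = +0.051 V.

+0.051 V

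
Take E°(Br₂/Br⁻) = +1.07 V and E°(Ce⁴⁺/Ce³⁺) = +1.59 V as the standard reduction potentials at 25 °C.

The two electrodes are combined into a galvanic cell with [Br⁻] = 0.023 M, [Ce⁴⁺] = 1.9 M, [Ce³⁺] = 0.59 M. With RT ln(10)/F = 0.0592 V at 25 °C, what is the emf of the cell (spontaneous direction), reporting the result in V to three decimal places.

Ce⁴⁺/Ce³⁺ is the cathode (higher E°), Br₂/Br⁻ the anode: E°cell = +1.59 − (+1.07) = +0.52 V, n = 2.
Overall: 2 Ce⁴⁺(aq) + 2 Br⁻(aq) → 2 Ce³⁺(aq) + Br₂(l)
Q = [Ce³⁺]^2 / ([Ce⁴⁺]^2·[Br⁻]^2); log Q = 2.261.
E = E° − (0.0592/n) log Q = +0.52 − (0.0592/2)(2.261) = +0.453 V.

+0.453 V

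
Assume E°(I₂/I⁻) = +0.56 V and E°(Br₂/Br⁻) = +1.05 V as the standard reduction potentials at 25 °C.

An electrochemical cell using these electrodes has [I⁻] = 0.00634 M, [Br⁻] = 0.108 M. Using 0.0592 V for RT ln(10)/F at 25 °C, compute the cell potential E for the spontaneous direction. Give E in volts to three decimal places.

Br₂/Br⁻ is the cathode (higher E°), I₂/I⁻ the anode: E°cell = +1.05 − (+0.56) = +0.49 V, n = 2.
Overall: Br₂(l) + 2 I⁻(aq) → 2 Br⁻(aq) + I₂(s)
Q = [Br⁻]^2 / ([I⁻]^2); log Q = 2.463.
E = E° − (0.0592/n) log Q = +0.49 − (0.0592/2)(2.463) = +0.417 V.

+0.417 V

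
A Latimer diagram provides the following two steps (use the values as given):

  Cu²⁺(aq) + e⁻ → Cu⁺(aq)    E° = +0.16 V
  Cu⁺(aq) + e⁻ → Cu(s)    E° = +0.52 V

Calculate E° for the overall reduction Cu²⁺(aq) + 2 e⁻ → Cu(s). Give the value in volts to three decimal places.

Since ΔG° = −nFE° is additive over sequential reductions, n₃E°₃ = n₁E°₁ + n₂E°₂.
E°₃ = (1×+0.16 + 1×+0.52) / 2 = (+0.680) / 2 = +0.340 V.

+0.340 V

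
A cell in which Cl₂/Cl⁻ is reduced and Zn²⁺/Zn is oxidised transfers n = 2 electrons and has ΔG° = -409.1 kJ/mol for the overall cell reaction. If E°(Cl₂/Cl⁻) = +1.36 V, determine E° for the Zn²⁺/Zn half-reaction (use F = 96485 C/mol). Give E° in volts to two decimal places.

E°cell = −ΔG°/(nF) = −(-409.1×10³)/((2)(96485)) = +2.120 V.
Since Cl₂/Cl⁻ is the cathode and Zn²⁺/Zn the anode, E°cell = E°(Cl₂/Cl⁻) − E°(Zn²⁺/Zn).
So E°(Zn²⁺/Zn) = E°(Cl₂/Cl⁻) − E°cell = (+1.36) − (+2.120) = -0.76 V.

-0.76 V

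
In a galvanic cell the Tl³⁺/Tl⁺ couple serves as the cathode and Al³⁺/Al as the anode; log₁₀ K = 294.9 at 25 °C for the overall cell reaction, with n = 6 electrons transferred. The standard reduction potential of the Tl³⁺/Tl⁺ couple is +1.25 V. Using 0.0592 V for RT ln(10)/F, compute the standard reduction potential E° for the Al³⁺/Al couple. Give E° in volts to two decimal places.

E°cell = (0.0592/n)·log K = (0.0592/6)(294.9) = +2.910 V.
Since Tl³⁺/Tl⁺ is the cathode and Al³⁺/Al the anode, E°cell = E°(Tl³⁺/Tl⁺) − E°(Al³⁺/Al).
So E°(Al³⁺/Al) = E°(Tl³⁺/Tl⁺) − E°cell = (+1.25) − (+2.910) = -1.66 V.

-1.66 V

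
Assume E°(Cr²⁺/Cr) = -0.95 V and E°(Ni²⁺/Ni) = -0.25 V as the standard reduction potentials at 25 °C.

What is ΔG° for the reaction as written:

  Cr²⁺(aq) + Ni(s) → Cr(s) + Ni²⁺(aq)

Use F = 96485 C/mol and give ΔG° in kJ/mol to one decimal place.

As written, Cr²⁺/Cr is reduced (cathode) and Ni²⁺/Ni is oxidised (anode), so E°cell = (-0.95) − (-0.25) = -0.70 V.
Balancing electrons gives n = 2.
ΔG° = −nFE° = −(2)(96485)(-0.70) = 135,079 J = +135.1 kJ/mol.

+135.1 kJ/mol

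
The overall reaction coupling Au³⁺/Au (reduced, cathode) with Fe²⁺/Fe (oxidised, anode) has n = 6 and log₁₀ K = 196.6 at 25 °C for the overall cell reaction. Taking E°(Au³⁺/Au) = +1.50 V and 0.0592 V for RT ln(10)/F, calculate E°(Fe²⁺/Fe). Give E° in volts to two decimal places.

-0.44 V

E°cell = (0.0592/n)·log K = (0.0592/6)(196.6) = +1.940 V.
Since Au³⁺/Au is the cathode and Fe²⁺/Fe the anode, E°cell = E°(Au³⁺/Au) − E°(Fe²⁺/Fe).
So E°(Fe²⁺/Fe) = E°(Au³⁺/Au) − E°cell = (+1.50) − (+1.940) = -0.44 V.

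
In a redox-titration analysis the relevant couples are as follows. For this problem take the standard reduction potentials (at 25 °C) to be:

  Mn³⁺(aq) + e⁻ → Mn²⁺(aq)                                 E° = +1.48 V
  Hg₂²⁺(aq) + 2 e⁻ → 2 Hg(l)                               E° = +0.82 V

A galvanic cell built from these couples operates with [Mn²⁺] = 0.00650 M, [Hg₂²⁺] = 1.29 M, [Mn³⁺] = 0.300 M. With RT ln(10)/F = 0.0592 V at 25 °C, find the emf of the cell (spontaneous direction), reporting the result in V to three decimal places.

Mn³⁺/Mn²⁺ is the cathode (higher E°), Hg₂²⁺/Hg the anode: E°cell = +1.48 − (+0.82) = +0.66 V, n = 2.
Overall: 2 Mn³⁺(aq) + 2 Hg(l) → 2 Mn²⁺(aq) + Hg₂²⁺(aq)
Q = [Mn²⁺]^2·[Hg₂²⁺] / ([Mn³⁺]^2); log Q = -3.218.
E = E° − (0.0592/n) log Q = +0.66 − (0.0592/2)(-3.218) = +0.755 V.

+0.755 V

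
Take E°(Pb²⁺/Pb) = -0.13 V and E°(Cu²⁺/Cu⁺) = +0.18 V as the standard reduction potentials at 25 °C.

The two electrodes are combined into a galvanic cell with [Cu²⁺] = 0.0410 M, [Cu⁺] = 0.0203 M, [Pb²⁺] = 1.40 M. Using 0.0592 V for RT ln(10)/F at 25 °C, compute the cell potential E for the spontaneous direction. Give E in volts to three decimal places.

+0.324 V

Cu²⁺/Cu⁺ is the cathode (higher E°), Pb²⁺/Pb the anode: E°cell = +0.18 − (-0.13) = +0.31 V, n = 2.
Overall: 2 Cu²⁺(aq) + Pb(s) → 2 Cu⁺(aq) + Pb²⁺(aq)
Q = [Cu⁺]^2·[Pb²⁺] / ([Cu²⁺]^2); log Q = -0.464.
E = E° − (0.0592/n) log Q = +0.31 − (0.0592/2)(-0.464) = +0.324 V.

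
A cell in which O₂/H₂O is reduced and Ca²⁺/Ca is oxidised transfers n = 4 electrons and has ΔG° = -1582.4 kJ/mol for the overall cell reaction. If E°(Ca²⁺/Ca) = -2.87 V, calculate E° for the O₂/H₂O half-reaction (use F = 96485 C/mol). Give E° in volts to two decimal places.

E°cell = −ΔG°/(nF) = −(-1582.4×10³)/((4)(96485)) = +4.100 V.
Since O₂/H₂O is the cathode and Ca²⁺/Ca the anode, E°cell = E°(O₂/H₂O) − E°(Ca²⁺/Ca).
So E°(O₂/H₂O) = E°cell + E°(Ca²⁺/Ca) = +4.100 + (-2.87) = +1.23 V.

+1.23 V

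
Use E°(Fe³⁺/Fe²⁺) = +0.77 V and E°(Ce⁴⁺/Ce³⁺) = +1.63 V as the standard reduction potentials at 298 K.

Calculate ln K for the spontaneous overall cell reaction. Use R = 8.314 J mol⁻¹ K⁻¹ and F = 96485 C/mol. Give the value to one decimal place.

33.5

Cathode: Ce⁴⁺/Ce³⁺; anode: Fe³⁺/Fe²⁺. E°cell = (+1.63) − (+0.77) = +0.86 V, with n = 1.
ΔG° = −nFE° = −RT ln K, so ln K = nFE°/(RT) = (1)(96485)(+0.86) / ((8.314)(298)) = 33.491.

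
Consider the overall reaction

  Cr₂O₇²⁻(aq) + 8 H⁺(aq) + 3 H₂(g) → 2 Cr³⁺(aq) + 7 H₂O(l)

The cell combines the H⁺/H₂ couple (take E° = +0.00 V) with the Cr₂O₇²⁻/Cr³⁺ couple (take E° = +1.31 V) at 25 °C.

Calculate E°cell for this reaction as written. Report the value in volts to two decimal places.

+1.31 V

The Cr₂O₇²⁻/Cr³⁺ couple has the higher reduction potential, so it is the cathode; H⁺/H₂ is oxidised at the anode.
E°cell = E°(cathode) − E°(anode) = (+1.31) − (+0.00) = +1.31 V.
Since E°cell > 0, the reaction is spontaneous under standard conditions.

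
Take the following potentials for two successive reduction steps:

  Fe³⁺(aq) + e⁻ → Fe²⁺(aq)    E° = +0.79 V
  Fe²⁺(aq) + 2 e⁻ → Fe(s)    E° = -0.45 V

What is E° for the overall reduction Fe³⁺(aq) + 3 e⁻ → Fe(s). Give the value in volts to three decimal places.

Since ΔG° = −nFE° is additive over sequential reductions, n₃E°₃ = n₁E°₁ + n₂E°₂.
E°₃ = (1×+0.79 + 2×-0.45) / 3 = (-0.110) / 3 = -0.037 V.
Simply averaging or adding the two E° values would be wrong; the electron-weighted sum is required.

-0.037 V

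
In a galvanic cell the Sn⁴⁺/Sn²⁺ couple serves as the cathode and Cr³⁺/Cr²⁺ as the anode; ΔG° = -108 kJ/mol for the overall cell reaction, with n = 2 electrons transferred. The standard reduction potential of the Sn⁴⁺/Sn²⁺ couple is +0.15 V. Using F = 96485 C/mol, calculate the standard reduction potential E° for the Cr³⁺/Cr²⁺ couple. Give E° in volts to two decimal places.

-0.41 V

E°cell = −ΔG°/(nF) = −(-108×10³)/((2)(96485)) = +0.560 V.
Since Sn⁴⁺/Sn²⁺ is the cathode and Cr³⁺/Cr²⁺ the anode, E°cell = E°(Sn⁴⁺/Sn²⁺) − E°(Cr³⁺/Cr²⁺).
So E°(Cr³⁺/Cr²⁺) = E°(Sn⁴⁺/Sn²⁺) − E°cell = (+0.15) − (+0.560) = -0.41 V.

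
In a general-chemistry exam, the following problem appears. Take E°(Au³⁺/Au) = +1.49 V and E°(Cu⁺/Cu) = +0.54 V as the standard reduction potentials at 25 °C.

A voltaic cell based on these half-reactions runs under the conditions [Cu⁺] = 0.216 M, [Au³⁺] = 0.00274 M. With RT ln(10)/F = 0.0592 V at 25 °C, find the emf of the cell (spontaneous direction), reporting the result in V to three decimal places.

Au³⁺/Au is the cathode (higher E°), Cu⁺/Cu the anode: E°cell = +1.49 − (+0.54) = +0.95 V, n = 3.
Overall: Au³⁺(aq) + 3 Cu(s) → Au(s) + 3 Cu⁺(aq)
Q = [Cu⁺]^3 / ([Au³⁺]); log Q = 0.566.
E = E° − (0.0592/n) log Q = +0.95 − (0.0592/3)(0.566) = +0.939 V.

+0.939 V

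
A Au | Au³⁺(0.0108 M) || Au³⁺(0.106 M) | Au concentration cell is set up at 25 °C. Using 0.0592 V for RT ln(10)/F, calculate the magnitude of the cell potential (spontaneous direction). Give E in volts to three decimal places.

For a concentration cell E°cell = 0. The 0.106 M side is the cathode (reduction is favoured where [Au³⁺] is higher).
With n = 3, E = −(0.0592/3) log([Au³⁺]ₐₙ/[Au³⁺]꜀ₐₜ) = −(0.0592/3) log(0.0108/0.106) = −(0.0592/3)(-0.992) = +0.020 V.

+0.020 V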